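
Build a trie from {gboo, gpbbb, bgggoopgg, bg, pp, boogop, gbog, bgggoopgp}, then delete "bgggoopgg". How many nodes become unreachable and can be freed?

After clearing the end-marker at "bgggoopgg", prune upward until reaching a node still needed by another word.
The suffix "g" (1 node) is used only by "bgggoopgg"; the node for "bgggoopg" still has the child "p", so pruning stops there.
Nodes removed: 1

1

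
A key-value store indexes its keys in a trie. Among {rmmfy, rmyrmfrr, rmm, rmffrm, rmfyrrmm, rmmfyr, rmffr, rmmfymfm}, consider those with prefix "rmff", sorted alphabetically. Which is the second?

rmffrm

Filter for "rmff…" and sort: "rmffr", "rmffrm"
The 2nd is rmffrm.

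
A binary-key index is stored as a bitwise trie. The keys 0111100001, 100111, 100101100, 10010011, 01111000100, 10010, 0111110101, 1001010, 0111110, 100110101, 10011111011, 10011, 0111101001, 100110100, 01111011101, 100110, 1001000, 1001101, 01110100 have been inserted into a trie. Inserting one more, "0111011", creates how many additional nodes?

"011101" is already a path in the trie; the remaining "1" must be added.
So 7 − 6 = 1 new nodes.

1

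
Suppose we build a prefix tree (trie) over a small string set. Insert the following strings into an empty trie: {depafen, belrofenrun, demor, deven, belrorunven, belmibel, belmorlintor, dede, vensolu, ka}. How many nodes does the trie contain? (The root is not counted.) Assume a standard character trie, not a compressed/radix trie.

Trace insertions, counting only characters that open a new branch:
  "depafen" → 7 new (d, e, p, a, f, e, n)
  "belrofenrun" → 11 new (b, e, l, r, o, f, e, n, r, u, n)
  "demor" → prefix "de" already present; 3 new (m, o, r)
  "deven" → prefix "de" already present; 3 new (v, e, n)
  "belrorunven" → prefix "belro" already present; 6 new (r, u, n, v, e, n)
  "belmibel" → prefix "bel" already present; 5 new (m, i, b, e, l)
  "belmorlintor" → prefix "belm" already present; 8 new (o, r, l, i, n, t, o, r)
  "dede" → prefix "de" already present; 2 new (d, e)
  "vensolu" → 7 new (v, e, n, s, o, l, u)
  "ka" → 2 new (k, a)
Total nodes = 7 + 11 + 3 + 3 + 6 + 5 + 8 + 2 + 7 + 2 = 54

54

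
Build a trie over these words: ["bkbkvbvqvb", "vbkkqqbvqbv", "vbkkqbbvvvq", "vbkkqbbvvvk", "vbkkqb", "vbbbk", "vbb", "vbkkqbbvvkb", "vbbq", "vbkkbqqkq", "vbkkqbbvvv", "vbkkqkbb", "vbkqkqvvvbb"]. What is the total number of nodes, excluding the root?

Trace insertions, counting only characters that open a new branch:
  "bkbkvbvqvb" → 10 new (b, k, b, k, v, b, v, q, v, b)
  "vbkkqqbvqbv" → 11 new (v, b, k, k, q, q, b, v, q, b, v)
  "vbkkqbbvvvq" → prefix "vbkkq" already present; 6 new (b, b, v, v, v, q)
  "vbkkqbbvvvk" → prefix "vbkkqbbvvv" already present; 1 new (k)
  "vbkkqb" → prefix "vbkkqb" already present; 0 new (none)
  "vbbbk" → prefix "vb" already present; 3 new (b, b, k)
  "vbb" → prefix "vbb" already present; 0 new (none)
  "vbkkqbbvvkb" → prefix "vbkkqbbvv" already present; 2 new (k, b)
  "vbbq" → prefix "vbb" already present; 1 new (q)
  "vbkkbqqkq" → prefix "vbkk" already present; 5 new (b, q, q, k, q)
  "vbkkqbbvvv" → prefix "vbkkqbbvvv" already present; 0 new (none)
  "vbkkqkbb" → prefix "vbkkq" already present; 3 new (k, b, b)
  "vbkqkqvvvbb" → prefix "vbk" already present; 8 new (q, k, q, v, v, v, b, b)
Total nodes = 10 + 11 + 6 + 1 + 0 + 3 + 0 + 2 + 1 + 5 + 0 + 3 + 8 = 50

50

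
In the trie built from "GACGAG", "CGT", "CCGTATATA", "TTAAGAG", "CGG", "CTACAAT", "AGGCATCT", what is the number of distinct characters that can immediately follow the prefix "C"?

3

Follow the path "C" to its node, then look at its outgoing edges.
Distinct next characters after "C": C, G, T.
That node has 3 child edges.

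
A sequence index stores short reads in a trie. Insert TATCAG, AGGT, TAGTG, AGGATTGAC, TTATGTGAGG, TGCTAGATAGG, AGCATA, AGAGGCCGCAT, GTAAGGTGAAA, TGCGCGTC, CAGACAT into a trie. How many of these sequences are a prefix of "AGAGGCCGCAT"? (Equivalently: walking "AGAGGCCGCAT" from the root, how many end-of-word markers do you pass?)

Walk "AGAGGCCGCAT" from the root; an end-of-word marker is hit whenever a stored word is a prefix of "AGAGGCCGCAT".
Prefixes of the query that are stored words: "AGAGGCCGCAT"
Count: 1

1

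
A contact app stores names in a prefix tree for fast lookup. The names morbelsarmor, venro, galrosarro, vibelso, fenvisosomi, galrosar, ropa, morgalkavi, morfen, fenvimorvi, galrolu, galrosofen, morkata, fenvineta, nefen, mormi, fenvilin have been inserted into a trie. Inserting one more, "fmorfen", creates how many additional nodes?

Walking "fmorfen" from the root, the first 1 characters ("f") follow existing edges; "m" is the first miss.
New nodes needed: |"fmorfen"| − 1 = 7 − 1 = 6.

6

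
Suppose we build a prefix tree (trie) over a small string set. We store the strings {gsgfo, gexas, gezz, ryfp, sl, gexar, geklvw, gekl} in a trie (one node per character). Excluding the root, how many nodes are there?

22

Trie structure (* marks end of a word):
(root)
├─ g
│  ├─ e
│  │  ├─ k
│  │  │  └─ l *
│  │  │     └─ v
│  │  │        └─ w *
│  │  ├─ x
│  │  │  └─ a
│  │  │     ├─ r *
│  │  │     └─ s *
│  │  └─ z
│  │     └─ z *
│  └─ s
│     └─ g
│        └─ f
│           └─ o *
├─ r
│  └─ y
│     └─ f
│        └─ p *
└─ s
   └─ l *
Counting every labelled node above: 22.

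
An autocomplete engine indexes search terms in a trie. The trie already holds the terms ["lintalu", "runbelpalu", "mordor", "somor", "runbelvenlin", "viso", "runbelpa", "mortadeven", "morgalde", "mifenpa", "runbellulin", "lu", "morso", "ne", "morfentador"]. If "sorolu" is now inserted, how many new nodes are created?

"so" is already a path in the trie; the remaining "rolu" must be added.
New nodes needed: |"sorolu"| − 2 = 6 − 2 = 4.

4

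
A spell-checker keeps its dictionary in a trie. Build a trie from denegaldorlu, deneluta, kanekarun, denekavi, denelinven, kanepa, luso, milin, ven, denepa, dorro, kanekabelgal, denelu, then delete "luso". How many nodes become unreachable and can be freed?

4

A node on "luso"'s path can go only if nothing else ends at it or branches off below it.
No other word shares any prefix with "luso", so all 4 of its nodes go.
Nodes removed: 4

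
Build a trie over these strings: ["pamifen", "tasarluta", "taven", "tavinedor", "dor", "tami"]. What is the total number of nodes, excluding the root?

Insert word by word; a character creates a node only if that edge doesn't already exist:
  "pamifen" → 7 new (p, a, m, i, f, e, n)
  "tasarluta" → 9 new (t, a, s, a, r, l, u, t, a)
  "taven" → prefix "ta" already present; 3 new (v, e, n)
  "tavinedor" → prefix "tav" already present; 6 new (i, n, e, d, o, r)
  "dor" → 3 new (d, o, r)
  "tami" → prefix "ta" already present; 2 new (m, i)
Total nodes = 7 + 9 + 3 + 6 + 3 + 2 = 30

30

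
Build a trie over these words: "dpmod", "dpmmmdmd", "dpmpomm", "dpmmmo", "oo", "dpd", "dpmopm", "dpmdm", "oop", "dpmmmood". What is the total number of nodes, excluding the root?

25

Trie structure (* marks end of a word):
(root)
├─ d
│  └─ p
│     ├─ d *
│     └─ m
│        ├─ d
│        │  └─ m *
│        ├─ m
│        │  └─ m
│        │     ├─ d
│        │     │  └─ m
│        │     │     └─ d *
│        │     └─ o *
│        │        └─ o
│        │           └─ d *
│        ├─ o
│        │  ├─ d *
│        │  └─ p
│        │     └─ m *
│        └─ p
│           └─ o
│              └─ m
│                 └─ m *
└─ o
   └─ o *
      └─ p *
Counting every labelled node above: 25.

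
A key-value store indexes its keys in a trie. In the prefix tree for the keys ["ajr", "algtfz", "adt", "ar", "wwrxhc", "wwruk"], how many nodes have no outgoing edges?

6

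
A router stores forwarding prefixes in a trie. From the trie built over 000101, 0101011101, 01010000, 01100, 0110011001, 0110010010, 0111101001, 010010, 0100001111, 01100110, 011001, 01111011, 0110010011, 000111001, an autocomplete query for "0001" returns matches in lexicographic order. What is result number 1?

Words with prefix "0001", in lexicographic order: "000101", "000111001"
The 1st is 000101.

000101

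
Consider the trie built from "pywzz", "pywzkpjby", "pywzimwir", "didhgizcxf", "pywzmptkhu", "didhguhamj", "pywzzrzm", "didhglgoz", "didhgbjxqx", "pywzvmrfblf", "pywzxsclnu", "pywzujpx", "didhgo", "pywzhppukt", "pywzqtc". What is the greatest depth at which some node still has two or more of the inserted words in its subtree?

5

The deepest shared node is where two words last agree before diverging.
"didhgbjxqx" and "didhgizcxf" agree on "didhg" (5 characters) before diverging; nothing deeper is shared.
Longest shared-prefix length: 5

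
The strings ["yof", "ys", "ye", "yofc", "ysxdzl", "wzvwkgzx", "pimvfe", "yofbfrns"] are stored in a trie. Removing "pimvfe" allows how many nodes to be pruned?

A node on "pimvfe"'s path can go only if nothing else ends at it or branches off below it.
No other word shares any prefix with "pimvfe", so all 6 of its nodes go.
Nodes removed: 6

6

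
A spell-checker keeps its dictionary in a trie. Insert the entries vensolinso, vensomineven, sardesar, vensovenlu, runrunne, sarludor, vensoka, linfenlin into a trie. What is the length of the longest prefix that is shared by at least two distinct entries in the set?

The deepest shared node is where two words last agree before diverging.
"vensoka" and "vensolinso" agree on "venso" (5 characters) before diverging; nothing deeper is shared.
Longest shared-prefix length: 5

5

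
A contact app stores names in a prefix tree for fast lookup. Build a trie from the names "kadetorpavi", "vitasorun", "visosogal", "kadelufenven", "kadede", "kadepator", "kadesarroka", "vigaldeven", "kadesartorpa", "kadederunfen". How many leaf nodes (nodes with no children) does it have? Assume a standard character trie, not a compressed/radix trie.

9

A leaf is a node with no children — equivalently, the end of a word that is not a proper prefix of any other stored word.
Those words: "kadederunfen", "kadelufenven", "kadepator", "kadesarroka", "kadesartorpa", "kadetorpavi", "vigaldeven", "visosogal", "vitasorun"
Leaf count: 9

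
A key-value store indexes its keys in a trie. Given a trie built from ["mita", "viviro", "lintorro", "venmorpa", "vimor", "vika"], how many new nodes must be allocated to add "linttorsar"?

6

Walking "linttorsar" from the root, the first 4 characters ("lint") follow existing edges; "t" is the first miss.
New nodes needed: |"linttorsar"| − 4 = 10 − 4 = 6.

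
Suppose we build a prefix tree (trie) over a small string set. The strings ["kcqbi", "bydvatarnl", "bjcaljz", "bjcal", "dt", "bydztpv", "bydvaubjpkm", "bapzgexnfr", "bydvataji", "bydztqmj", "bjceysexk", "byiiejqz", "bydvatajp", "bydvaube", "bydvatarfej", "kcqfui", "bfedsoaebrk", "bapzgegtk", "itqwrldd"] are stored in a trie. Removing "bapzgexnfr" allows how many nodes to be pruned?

After clearing the end-marker at "bapzgexnfr", prune upward until reaching a node still needed by another word.
The suffix "xnfr" (4 nodes) is used only by "bapzgexnfr"; the node for "bapzge" still has the child "g", so pruning stops there.
Nodes removed: 4

4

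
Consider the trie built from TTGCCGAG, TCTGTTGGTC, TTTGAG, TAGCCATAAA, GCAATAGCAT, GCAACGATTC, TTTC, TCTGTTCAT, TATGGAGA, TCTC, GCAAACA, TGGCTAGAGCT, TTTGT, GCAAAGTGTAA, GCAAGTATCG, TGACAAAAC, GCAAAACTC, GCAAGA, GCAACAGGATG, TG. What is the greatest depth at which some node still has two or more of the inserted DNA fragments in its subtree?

Equivalently: take the maximum, over all pairs, of their longest common prefix length.
e.g. "TCTGTTCAT" and "TCTGTTGGTC" share the prefix "TCTGTT" of length 6; no pair shares a longer one.
Longest shared-prefix length: 6

6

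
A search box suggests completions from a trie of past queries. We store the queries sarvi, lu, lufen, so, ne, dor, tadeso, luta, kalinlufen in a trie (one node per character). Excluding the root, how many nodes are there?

Insert word by word; a character creates a node only if that edge doesn't already exist:
  "sarvi" → 5 new (s, a, r, v, i)
  "lu" → 2 new (l, u)
  "lufen" → prefix "lu" already present; 3 new (f, e, n)
  "so" → prefix "s" already present; 1 new (o)
  "ne" → 2 new (n, e)
  "dor" → 3 new (d, o, r)
  "tadeso" → 6 new (t, a, d, e, s, o)
  "luta" → prefix "lu" already present; 2 new (t, a)
  "kalinlufen" → 10 new (k, a, l, i, n, l, u, f, e, n)
Total nodes = 5 + 2 + 3 + 1 + 2 + 3 + 6 + 2 + 10 = 34

34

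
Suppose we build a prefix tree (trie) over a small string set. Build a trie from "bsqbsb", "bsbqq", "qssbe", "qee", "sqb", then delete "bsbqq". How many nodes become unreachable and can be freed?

3

A node on "bsbqq"'s path can go only if nothing else ends at it or branches off below it.
The suffix "bqq" (3 nodes) is used only by "bsbqq"; the node for "bs" still has the child "q", so pruning stops there.
Nodes removed: 3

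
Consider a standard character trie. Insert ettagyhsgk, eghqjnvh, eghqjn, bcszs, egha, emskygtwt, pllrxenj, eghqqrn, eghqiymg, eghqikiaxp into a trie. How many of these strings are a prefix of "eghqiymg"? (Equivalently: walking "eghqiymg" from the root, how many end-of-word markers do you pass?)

1

Check each prefix of "eghqiymg" against the stored set — each match is an end-marker on the path.
Prefixes of the query that are stored words: "eghqiymg"
Count: 1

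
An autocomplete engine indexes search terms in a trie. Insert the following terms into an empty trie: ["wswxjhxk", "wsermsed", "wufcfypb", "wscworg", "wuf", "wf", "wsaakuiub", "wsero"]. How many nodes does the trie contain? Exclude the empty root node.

Trie structure (* marks end of a word):
(root)
└─ w
   ├─ f *
   ├─ s
   │  ├─ a
   │  │  └─ a
   │  │     └─ k
   │  │        └─ u
   │  │           └─ i
   │  │              └─ u
   │  │                 └─ b *
   │  ├─ c
   │  │  └─ w
   │  │     └─ o
   │  │        └─ r
   │  │           └─ g *
   │  ├─ e
   │  │  └─ r
   │  │     ├─ m
   │  │     │  └─ s
   │  │     │     └─ e
   │  │     │        └─ d *
   │  │     └─ o *
   │  └─ w
   │     └─ x
   │        └─ j
   │           └─ h
   │              └─ x
   │                 └─ k *
   └─ u
      └─ f *
         └─ c
            └─ f
               └─ y
                  └─ p
                     └─ b *
Counting every labelled node above: 35.

35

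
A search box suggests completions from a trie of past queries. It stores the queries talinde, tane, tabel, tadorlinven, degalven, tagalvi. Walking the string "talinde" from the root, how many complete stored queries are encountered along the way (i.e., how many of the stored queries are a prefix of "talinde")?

Traverse "talinde" character by character; count nodes along the way that are marked as word ends.
Prefixes of the query that are stored words: "talinde"
Count: 1

1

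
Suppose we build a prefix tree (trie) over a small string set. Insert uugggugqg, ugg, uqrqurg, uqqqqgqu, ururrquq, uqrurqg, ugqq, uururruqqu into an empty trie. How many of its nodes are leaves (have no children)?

8

Leaves are exactly the stored words that no other stored word extends.
Those words: "ugg", "ugqq", "uqqqqgqu", "uqrqurg", "uqrurqg", "ururrquq", "uugggugqg", "uururruqqu"
Leaf count: 8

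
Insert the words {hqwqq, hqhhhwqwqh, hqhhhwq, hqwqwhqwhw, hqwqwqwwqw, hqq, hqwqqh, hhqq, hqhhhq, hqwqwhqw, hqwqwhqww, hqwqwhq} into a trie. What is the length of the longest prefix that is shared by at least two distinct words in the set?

8

The deepest shared node is where two words last agree before diverging.
e.g. "hqwqwhqw" and "hqwqwhqwhw" share the prefix "hqwqwhqw" of length 8; no pair shares a longer one.
Longest shared-prefix length: 8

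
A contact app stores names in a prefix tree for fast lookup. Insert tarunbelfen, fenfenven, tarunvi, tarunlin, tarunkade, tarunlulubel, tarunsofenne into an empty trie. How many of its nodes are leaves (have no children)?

Leaves are exactly the stored words that no other stored word extends.
Those words: "fenfenven", "tarunbelfen", "tarunkade", "tarunlin", "tarunlulubel", "tarunsofenne", "tarunvi"
Leaf count: 7

7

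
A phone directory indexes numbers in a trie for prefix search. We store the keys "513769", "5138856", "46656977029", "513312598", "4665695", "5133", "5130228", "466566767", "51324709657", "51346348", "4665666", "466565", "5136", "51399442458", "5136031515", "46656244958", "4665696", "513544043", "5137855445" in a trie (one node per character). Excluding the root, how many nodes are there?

85

Insert word by word; a character creates a node only if that edge doesn't already exist:
  "513769" → 6 new (5, 1, 3, 7, 6, 9)
  "5138856" → prefix "513" already present; 4 new (8, 8, 5, 6)
  "46656977029" → 11 new (4, 6, 6, 5, 6, 9, 7, 7, 0, 2, 9)
  "513312598" → prefix "513" already present; 6 new (3, 1, 2, 5, 9, 8)
  "4665695" → prefix "466569" already present; 1 new (5)
  "5133" → prefix "5133" already present; 0 new (none)
  "5130228" → prefix "513" already present; 4 new (0, 2, 2, 8)
  "466566767" → prefix "46656" already present; 4 new (6, 7, 6, 7)
  "51324709657" → prefix "513" already present; 8 new (2, 4, 7, 0, 9, 6, 5, 7)
  "51346348" → prefix "513" already present; 5 new (4, 6, 3, 4, 8)
  "4665666" → prefix "466566" already present; 1 new (6)
  "466565" → prefix "46656" already present; 1 new (5)
  "5136" → prefix "513" already present; 1 new (6)
  "51399442458" → prefix "513" already present; 8 new (9, 9, 4, 4, 2, 4, 5, 8)
  "5136031515" → prefix "5136" already present; 6 new (0, 3, 1, 5, 1, 5)
  "46656244958" → prefix "46656" already present; 6 new (2, 4, 4, 9, 5, 8)
  "4665696" → prefix "466569" already present; 1 new (6)
  "513544043" → prefix "513" already present; 6 new (5, 4, 4, 0, 4, 3)
  "5137855445" → prefix "5137" already present; 6 new (8, 5, 5, 4, 4, 5)
Total nodes = 6 + 4 + 11 + 6 + 1 + 0 + 4 + 4 + 8 + 5 + 1 + 1 + 1 + 8 + 6 + 6 + 1 + 6 + 6 = 85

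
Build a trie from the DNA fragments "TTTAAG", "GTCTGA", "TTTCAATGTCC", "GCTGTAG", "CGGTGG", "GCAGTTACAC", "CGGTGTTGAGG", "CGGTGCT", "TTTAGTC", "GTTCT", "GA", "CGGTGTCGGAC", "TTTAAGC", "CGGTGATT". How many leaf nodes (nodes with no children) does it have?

13

Leaves are exactly the stored words that no other stored word extends.
Those words: "CGGTGATT", "CGGTGCT", "CGGTGG", "CGGTGTCGGAC", "CGGTGTTGAGG", "GA", "GCAGTTACAC", "GCTGTAG", "GTCTGA", "GTTCT", "TTTAAGC", "TTTAGTC", "TTTCAATGTCC"
Leaf count: 13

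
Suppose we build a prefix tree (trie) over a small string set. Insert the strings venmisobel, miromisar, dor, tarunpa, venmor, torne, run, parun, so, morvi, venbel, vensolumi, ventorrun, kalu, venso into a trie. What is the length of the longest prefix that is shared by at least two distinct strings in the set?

5

Equivalently: take the maximum, over all pairs, of their longest common prefix length.
e.g. "venso" and "vensolumi" share the prefix "venso" of length 5; no pair shares a longer one.
Longest shared-prefix length: 5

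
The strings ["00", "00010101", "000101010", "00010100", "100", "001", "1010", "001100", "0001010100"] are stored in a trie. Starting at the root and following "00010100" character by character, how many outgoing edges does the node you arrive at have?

Walk "00010100" from the root, arriving at one node.
No stored string extends past "00010100".
That node has 0 child edges.

0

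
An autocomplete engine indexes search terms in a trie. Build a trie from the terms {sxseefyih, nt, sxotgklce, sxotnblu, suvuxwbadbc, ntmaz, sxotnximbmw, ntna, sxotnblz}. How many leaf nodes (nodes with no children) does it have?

Leaves are exactly the stored words that no other stored word extends.
Those words: "ntmaz", "ntna", "suvuxwbadbc", "sxotgklce", "sxotnblu", "sxotnblz", "sxotnximbmw", "sxseefyih"
Leaf count: 8

8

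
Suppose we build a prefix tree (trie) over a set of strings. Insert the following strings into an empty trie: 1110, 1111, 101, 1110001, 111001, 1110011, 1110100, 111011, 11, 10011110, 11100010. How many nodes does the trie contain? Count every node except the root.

Trace insertions, counting only characters that open a new branch:
  "1110" → 4 new (1, 1, 1, 0)
  "1111" → prefix "111" already present; 1 new (1)
  "101" → prefix "1" already present; 2 new (0, 1)
  "1110001" → prefix "1110" already present; 3 new (0, 0, 1)
  "111001" → prefix "11100" already present; 1 new (1)
  "1110011" → prefix "111001" already present; 1 new (1)
  "1110100" → prefix "1110" already present; 3 new (1, 0, 0)
  "111011" → prefix "11101" already present; 1 new (1)
  "11" → prefix "11" already present; 0 new (none)
  "10011110" → prefix "10" already present; 6 new (0, 1, 1, 1, 1, 0)
  "11100010" → prefix "1110001" already present; 1 new (0)
Total nodes = 4 + 1 + 2 + 3 + 1 + 1 + 3 + 1 + 0 + 6 + 1 = 23

23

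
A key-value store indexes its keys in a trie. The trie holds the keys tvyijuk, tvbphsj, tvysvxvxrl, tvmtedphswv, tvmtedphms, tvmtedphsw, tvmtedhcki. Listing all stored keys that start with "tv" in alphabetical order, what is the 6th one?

DFS of the "tv" subtree visits, in order: "tvbphsj", "tvmtedhcki", "tvmtedphms", "tvmtedphsw", "tvmtedphswv", "tvyijuk", "tvysvxvxrl"
Position 6: tvyijuk

tvyijuk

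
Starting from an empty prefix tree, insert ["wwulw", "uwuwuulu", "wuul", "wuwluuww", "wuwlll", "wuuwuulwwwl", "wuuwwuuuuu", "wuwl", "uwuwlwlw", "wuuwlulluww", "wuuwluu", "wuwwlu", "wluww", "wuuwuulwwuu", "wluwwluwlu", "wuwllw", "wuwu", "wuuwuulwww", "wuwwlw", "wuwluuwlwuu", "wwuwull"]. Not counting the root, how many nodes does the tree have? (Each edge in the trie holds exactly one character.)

Insert word by word; a character creates a node only if that edge doesn't already exist:
  "wwulw" → 5 new (w, w, u, l, w)
  "uwuwuulu" → 8 new (u, w, u, w, u, u, l, u)
  "wuul" → prefix "w" already present; 3 new (u, u, l)
  "wuwluuww" → prefix "wu" already present; 6 new (w, l, u, u, w, w)
  "wuwlll" → prefix "wuwl" already present; 2 new (l, l)
  "wuuwuulwwwl" → prefix "wuu" already present; 8 new (w, u, u, l, w, w, w, l)
  "wuuwwuuuuu" → prefix "wuuw" already present; 6 new (w, u, u, u, u, u)
  "wuwl" → prefix "wuwl" already present; 0 new (none)
  "uwuwlwlw" → prefix "uwuw" already present; 4 new (l, w, l, w)
  "wuuwlulluww" → prefix "wuuw" already present; 7 new (l, u, l, l, u, w, w)
  "wuuwluu" → prefix "wuuwlu" already present; 1 new (u)
  "wuwwlu" → prefix "wuw" already present; 3 new (w, l, u)
  "wluww" → prefix "w" already present; 4 new (l, u, w, w)
  "wuuwuulwwuu" → prefix "wuuwuulww" already present; 2 new (u, u)
  "wluwwluwlu" → prefix "wluww" already present; 5 new (l, u, w, l, u)
  "wuwllw" → prefix "wuwll" already present; 1 new (w)
  "wuwu" → prefix "wuw" already present; 1 new (u)
  "wuuwuulwww" → prefix "wuuwuulwww" already present; 0 new (none)
  "wuwwlw" → prefix "wuwwl" already present; 1 new (w)
  "wuwluuwlwuu" → prefix "wuwluuw" already present; 4 new (l, w, u, u)
  "wwuwull" → prefix "wwu" already present; 4 new (w, u, l, l)
Total nodes = 5 + 8 + 3 + 6 + 2 + 8 + 6 + 0 + 4 + 7 + 1 + 3 + 4 + 2 + 5 + 1 + 1 + 0 + 1 + 4 + 4 = 75

75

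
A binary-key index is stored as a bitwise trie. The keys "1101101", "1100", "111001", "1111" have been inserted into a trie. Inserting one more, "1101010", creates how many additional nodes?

3

Walking "1101010" from the root, the first 4 characters ("1101") follow existing edges; "0" is the first miss.
So 7 − 4 = 3 new nodes.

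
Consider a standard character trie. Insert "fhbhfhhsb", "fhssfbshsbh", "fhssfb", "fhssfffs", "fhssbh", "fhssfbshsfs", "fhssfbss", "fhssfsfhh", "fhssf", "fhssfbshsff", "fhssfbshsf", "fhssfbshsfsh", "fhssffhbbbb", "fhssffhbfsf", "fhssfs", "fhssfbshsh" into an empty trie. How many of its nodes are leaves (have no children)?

11

Leaves are exactly the stored words that no other stored word extends.
Those words: "fhbhfhhsb", "fhssbh", "fhssfbshsbh", "fhssfbshsff", "fhssfbshsfsh", "fhssfbshsh", "fhssfbss", "fhssfffs", "fhssffhbbbb", "fhssffhbfsf", "fhssfsfhh"
Leaf count: 11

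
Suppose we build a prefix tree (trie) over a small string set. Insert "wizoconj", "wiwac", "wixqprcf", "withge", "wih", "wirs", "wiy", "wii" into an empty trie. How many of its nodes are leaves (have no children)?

8

A leaf is a node with no children — equivalently, the end of a word that is not a proper prefix of any other stored word.
Those words: "wih", "wii", "wirs", "withge", "wiwac", "wixqprcf", "wiy", "wizoconj"
Leaf count: 8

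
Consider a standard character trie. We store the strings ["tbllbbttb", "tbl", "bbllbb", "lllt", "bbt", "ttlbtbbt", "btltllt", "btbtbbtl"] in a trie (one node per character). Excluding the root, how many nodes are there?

Count nodes per top-level branch (shared prefixes stored once):
  'b'-branch (bbllbb, bbt, btbtbbtl, btltllt): 19 nodes
  'l'-branch (lllt): 4 nodes
  't'-branch (tbl, tbllbbttb, ttlbtbbt): 16 nodes
Sum: 39

39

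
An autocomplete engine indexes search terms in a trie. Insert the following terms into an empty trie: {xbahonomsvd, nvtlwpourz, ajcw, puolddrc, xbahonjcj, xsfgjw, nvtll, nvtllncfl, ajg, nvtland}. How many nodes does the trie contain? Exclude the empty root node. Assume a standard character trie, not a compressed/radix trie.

50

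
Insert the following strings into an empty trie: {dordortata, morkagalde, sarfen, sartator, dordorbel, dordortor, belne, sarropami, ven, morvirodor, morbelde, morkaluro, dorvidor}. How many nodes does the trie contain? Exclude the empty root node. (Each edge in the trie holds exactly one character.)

Trace insertions, counting only characters that open a new branch:
  "dordortata" → 10 new (d, o, r, d, o, r, t, a, t, a)
  "morkagalde" → 10 new (m, o, r, k, a, g, a, l, d, e)
  "sarfen" → 6 new (s, a, r, f, e, n)
  "sartator" → prefix "sar" already present; 5 new (t, a, t, o, r)
  "dordorbel" → prefix "dordor" already present; 3 new (b, e, l)
  "dordortor" → prefix "dordort" already present; 2 new (o, r)
  "belne" → 5 new (b, e, l, n, e)
  "sarropami" → prefix "sar" already present; 6 new (r, o, p, a, m, i)
  "ven" → 3 new (v, e, n)
  "morvirodor" → prefix "mor" already present; 7 new (v, i, r, o, d, o, r)
  "morbelde" → prefix "mor" already present; 5 new (b, e, l, d, e)
  "morkaluro" → prefix "morka" already present; 4 new (l, u, r, o)
  "dorvidor" → prefix "dor" already present; 5 new (v, i, d, o, r)
Total nodes = 10 + 10 + 6 + 5 + 3 + 2 + 5 + 6 + 3 + 7 + 5 + 4 + 5 = 71

71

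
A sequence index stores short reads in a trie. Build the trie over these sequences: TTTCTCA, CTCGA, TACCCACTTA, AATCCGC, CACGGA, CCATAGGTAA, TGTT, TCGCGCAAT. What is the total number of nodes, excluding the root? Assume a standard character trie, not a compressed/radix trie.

Insert word by word; a character creates a node only if that edge doesn't already exist:
  "TTTCTCA" → 7 new (T, T, T, C, T, C, A)
  "CTCGA" → 5 new (C, T, C, G, A)
  "TACCCACTTA" → prefix "T" already present; 9 new (A, C, C, C, A, C, T, T, A)
  "AATCCGC" → 7 new (A, A, T, C, C, G, C)
  "CACGGA" → prefix "C" already present; 5 new (A, C, G, G, A)
  "CCATAGGTAA" → prefix "C" already present; 9 new (C, A, T, A, G, G, T, A, A)
  "TGTT" → prefix "T" already present; 3 new (G, T, T)
  "TCGCGCAAT" → prefix "T" already present; 8 new (C, G, C, G, C, A, A, T)
Total nodes = 7 + 5 + 9 + 7 + 5 + 9 + 3 + 8 = 53

53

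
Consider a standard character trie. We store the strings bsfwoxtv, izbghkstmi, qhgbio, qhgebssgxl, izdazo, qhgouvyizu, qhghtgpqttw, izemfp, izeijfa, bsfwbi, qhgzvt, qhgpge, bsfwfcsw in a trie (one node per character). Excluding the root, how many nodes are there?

Count nodes per top-level branch (shared prefixes stored once):
  'b'-branch (bsfwbi, bsfwfcsw, bsfwoxtv): 14 nodes
  'i'-branch (izbghkstmi, izdazo, izeijfa, izemfp): 22 nodes
  'q'-branch (qhgbio, qhgebssgxl, qhghtgpqttw, qhgouvyizu, qhgpge, qhgzvt): 34 nodes
Sum: 70

70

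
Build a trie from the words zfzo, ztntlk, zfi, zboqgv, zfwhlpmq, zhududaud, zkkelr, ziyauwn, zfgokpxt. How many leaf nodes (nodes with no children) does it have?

Leaves are exactly the stored words that no other stored word extends.
Those words: "zboqgv", "zfgokpxt", "zfi", "zfwhlpmq", "zfzo", "zhududaud", "ziyauwn", "zkkelr", "ztntlk"
Leaf count: 9

9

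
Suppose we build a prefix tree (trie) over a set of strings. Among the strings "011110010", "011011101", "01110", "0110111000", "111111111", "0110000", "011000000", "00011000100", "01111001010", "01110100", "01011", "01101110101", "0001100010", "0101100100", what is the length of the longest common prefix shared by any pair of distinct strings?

The deepest shared node is where two words last agree before diverging.
e.g. "0001100010" and "00011000100" share the prefix "0001100010" of length 10; no pair shares a longer one.
Longest shared-prefix length: 10

10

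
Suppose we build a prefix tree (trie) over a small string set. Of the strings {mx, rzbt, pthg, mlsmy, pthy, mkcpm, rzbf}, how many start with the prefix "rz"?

2

Filter for entries beginning with "rz":
Matches: "rzbf", "rzbt"
Count: 2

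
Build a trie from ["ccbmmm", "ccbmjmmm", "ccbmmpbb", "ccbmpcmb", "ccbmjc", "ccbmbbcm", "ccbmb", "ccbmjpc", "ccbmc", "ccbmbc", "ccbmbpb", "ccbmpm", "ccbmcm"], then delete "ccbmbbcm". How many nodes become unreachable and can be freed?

A node on "ccbmbbcm"'s path can go only if nothing else ends at it or branches off below it.
The suffix "bcm" (3 nodes) is used only by "ccbmbbcm"; the node for "ccbmb" still has the child "c", so pruning stops there.
Nodes removed: 3

3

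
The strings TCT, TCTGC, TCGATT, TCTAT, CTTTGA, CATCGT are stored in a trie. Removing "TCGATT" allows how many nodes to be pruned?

4

A node on "TCGATT"'s path can go only if nothing else ends at it or branches off below it.
The suffix "GATT" (4 nodes) is used only by "TCGATT"; the node for "TC" still has the child "T", so pruning stops there.
Nodes removed: 4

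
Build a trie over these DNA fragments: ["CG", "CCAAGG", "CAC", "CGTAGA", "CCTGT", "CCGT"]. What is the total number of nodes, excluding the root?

18

Trie structure (* marks end of a word):
(root)
└─ C
   ├─ A
   │  └─ C *
   ├─ C
   │  ├─ A
   │  │  └─ A
   │  │     └─ G
   │  │        └─ G *
   │  ├─ G
   │  │  └─ T *
   │  └─ T
   │     └─ G
   │        └─ T *
   └─ G *
      └─ T
         └─ A
            └─ G
               └─ A *
Counting every labelled node above: 18.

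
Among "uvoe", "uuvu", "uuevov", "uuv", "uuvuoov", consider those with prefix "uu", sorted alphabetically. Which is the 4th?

uuvuoov

Filter for "uu…" and sort: "uuevov", "uuv", "uuvu", "uuvuoov"
The 4th is uuvuoov.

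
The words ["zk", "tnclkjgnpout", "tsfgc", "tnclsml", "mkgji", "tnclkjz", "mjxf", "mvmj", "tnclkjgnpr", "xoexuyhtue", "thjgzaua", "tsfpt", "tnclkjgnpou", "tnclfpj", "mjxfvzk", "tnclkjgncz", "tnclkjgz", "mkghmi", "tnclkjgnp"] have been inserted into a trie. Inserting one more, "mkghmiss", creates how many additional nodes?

"mkghmi" is already a path in the trie; the remaining "ss" must be added.
New nodes needed: |"mkghmiss"| − 6 = 8 − 6 = 2.

2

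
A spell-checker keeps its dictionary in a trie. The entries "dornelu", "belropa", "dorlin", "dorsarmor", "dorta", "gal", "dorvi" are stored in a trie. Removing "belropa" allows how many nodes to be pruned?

After clearing the end-marker at "belropa", prune upward until reaching a node still needed by another word.
No other word shares any prefix with "belropa", so all 7 of its nodes go.
Nodes removed: 7

7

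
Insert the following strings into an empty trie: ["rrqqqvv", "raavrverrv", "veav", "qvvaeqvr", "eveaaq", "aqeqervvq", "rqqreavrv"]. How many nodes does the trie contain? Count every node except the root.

51

For each word, the new-node count is its length minus the longest prefix already in the trie:
  "rrqqqvv" → 7 new (r, r, q, q, q, v, v)
  "raavrverrv" → prefix "r" already present; 9 new (a, a, v, r, v, e, r, r, v)
  "veav" → 4 new (v, e, a, v)
  "qvvaeqvr" → 8 new (q, v, v, a, e, q, v, r)
  "eveaaq" → 6 new (e, v, e, a, a, q)
  "aqeqervvq" → 9 new (a, q, e, q, e, r, v, v, q)
  "rqqreavrv" → prefix "r" already present; 8 new (q, q, r, e, a, v, r, v)
Total nodes = 7 + 9 + 4 + 8 + 6 + 9 + 8 = 51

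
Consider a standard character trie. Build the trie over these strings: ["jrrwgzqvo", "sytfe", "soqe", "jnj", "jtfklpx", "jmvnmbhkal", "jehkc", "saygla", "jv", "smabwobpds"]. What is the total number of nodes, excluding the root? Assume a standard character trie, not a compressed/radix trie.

Count nodes per top-level branch (shared prefixes stored once):
  'j'-branch (jehkc, jmvnmbhkal, jnj, jrrwgzqvo, jtfklpx, jv): 31 nodes
  's'-branch (saygla, smabwobpds, soqe, sytfe): 22 nodes
Sum: 53

53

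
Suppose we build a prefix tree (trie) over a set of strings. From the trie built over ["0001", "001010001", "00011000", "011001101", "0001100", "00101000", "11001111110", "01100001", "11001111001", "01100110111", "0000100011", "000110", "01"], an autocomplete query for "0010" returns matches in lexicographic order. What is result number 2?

001010001

Words with prefix "0010", in lexicographic order: "00101000", "001010001"
Position 2: 001010001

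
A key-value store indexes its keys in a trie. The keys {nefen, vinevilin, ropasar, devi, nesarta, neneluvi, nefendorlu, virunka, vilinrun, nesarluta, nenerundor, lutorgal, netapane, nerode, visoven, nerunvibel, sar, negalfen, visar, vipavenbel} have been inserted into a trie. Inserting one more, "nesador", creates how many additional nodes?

3

The longest prefix of "nesador" already in the trie is "nesa" (length 4).
New nodes needed: |"nesador"| − 4 = 7 − 4 = 3.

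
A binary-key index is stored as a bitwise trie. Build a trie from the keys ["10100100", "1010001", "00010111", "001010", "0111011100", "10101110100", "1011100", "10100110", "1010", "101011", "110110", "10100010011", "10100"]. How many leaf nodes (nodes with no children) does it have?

Leaves are exactly the stored words that no other stored word extends.
Those words: "00010111", "001010", "0111011100", "10100010011", "10100100", "10100110", "10101110100", "1011100", "110110"
Leaf count: 9

9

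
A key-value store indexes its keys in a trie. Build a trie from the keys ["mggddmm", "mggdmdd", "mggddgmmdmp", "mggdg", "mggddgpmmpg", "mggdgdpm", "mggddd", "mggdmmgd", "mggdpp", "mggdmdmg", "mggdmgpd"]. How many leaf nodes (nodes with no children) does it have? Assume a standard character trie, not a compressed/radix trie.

10

Leaves are exactly the stored words that no other stored word extends.
Those words: "mggddd", "mggddgmmdmp", "mggddgpmmpg", "mggddmm", "mggdgdpm", "mggdmdd", "mggdmdmg", "mggdmgpd", "mggdmmgd", "mggdpp"
Leaf count: 10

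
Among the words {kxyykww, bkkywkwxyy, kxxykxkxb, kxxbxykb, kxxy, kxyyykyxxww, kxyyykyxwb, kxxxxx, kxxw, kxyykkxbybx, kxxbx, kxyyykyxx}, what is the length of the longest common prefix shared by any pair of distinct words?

9

The deepest shared node is where two words last agree before diverging.
"kxyyykyxx" and "kxyyykyxxww" agree on "kxyyykyxx" (9 characters) before diverging; nothing deeper is shared.
Longest shared-prefix length: 9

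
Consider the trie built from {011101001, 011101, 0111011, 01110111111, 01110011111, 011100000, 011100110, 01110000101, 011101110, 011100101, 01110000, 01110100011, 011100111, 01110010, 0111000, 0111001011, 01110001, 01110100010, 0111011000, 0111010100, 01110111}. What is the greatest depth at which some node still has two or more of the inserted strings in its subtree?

10

Equivalently: take the maximum, over all pairs, of their longest common prefix length.
"01110100010" and "01110100011" agree on "0111010001" (10 characters) before diverging; nothing deeper is shared.
Longest shared-prefix length: 10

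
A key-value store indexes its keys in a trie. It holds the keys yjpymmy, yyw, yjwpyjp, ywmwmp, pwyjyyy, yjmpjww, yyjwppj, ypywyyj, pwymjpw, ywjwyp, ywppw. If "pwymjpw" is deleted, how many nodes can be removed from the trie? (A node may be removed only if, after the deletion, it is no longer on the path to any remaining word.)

4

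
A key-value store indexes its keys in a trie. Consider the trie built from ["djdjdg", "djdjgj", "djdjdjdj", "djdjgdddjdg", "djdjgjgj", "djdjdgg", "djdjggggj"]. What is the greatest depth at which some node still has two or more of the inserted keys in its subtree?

6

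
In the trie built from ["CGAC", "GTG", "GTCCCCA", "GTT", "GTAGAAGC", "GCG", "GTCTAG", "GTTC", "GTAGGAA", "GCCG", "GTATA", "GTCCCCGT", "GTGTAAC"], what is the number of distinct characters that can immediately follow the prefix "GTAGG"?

1

Follow the path "GTAGG" to its node, then look at its outgoing edges.
Characters that immediately follow "GTAGG" among the stored strings: {A}.
That node has 1 child edge.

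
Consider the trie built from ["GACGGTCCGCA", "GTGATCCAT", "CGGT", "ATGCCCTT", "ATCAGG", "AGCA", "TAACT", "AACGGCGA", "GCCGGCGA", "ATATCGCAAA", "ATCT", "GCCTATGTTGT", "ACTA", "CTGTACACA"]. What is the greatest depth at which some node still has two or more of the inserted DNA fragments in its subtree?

3

Equivalently: take the maximum, over all pairs, of their longest common prefix length.
e.g. "ATCAGG" and "ATCT" share the prefix "ATC" of length 3; no pair shares a longer one.
Longest shared-prefix length: 3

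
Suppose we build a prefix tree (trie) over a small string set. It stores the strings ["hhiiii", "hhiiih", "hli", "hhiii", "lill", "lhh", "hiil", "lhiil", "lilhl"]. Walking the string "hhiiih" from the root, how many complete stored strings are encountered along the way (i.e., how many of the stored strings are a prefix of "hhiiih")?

Check each prefix of "hhiiih" against the stored set — each match is an end-marker on the path.
Prefixes of the query that are stored words: "hhiii", "hhiiih"
Count: 2

2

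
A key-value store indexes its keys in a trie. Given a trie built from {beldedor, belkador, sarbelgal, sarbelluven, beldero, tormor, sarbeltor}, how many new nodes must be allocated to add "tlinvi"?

"t" is already a path in the trie; the remaining "linvi" must be added.
So 6 − 1 = 5 new nodes.

5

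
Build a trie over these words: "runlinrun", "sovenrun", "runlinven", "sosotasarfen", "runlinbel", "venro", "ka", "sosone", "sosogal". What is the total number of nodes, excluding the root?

45

Count nodes per top-level branch (shared prefixes stored once):
  'k'-branch (ka): 2 nodes
  'r'-branch (runlinbel, runlinrun, runlinven): 15 nodes
  's'-branch (sosogal, sosone, sosotasarfen, sovenrun): 23 nodes
  'v'-branch (venro): 5 nodes
Sum: 45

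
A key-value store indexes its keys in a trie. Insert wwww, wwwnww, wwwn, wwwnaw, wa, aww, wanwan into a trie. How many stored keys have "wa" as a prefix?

2

Walk to "wa"; the words in its subtree are exactly those with that prefix.
Matches: "wa", "wanwan"
Count: 2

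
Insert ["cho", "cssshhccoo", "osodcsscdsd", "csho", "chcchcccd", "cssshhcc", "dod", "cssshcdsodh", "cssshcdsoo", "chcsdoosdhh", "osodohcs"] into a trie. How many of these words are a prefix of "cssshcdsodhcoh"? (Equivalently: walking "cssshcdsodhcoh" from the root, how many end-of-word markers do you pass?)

Walk "cssshcdsodhcoh" from the root; an end-of-word marker is hit whenever a stored word is a prefix of "cssshcdsodhcoh".
Prefixes of the query that are stored words: "cssshcdsodh"
Count: 1

1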